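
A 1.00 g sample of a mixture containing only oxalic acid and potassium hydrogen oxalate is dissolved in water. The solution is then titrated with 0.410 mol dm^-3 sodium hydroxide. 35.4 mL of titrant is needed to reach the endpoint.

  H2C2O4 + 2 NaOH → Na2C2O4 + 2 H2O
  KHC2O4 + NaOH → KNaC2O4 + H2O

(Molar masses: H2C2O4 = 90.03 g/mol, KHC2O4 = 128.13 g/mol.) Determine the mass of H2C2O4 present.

n(NaOH) = 0.0354 × 0.410 = 0.0145 mol
Let x = n(H2C2O4), y = n(KHC2O4).
Titrant: 2x + 1y = 0.0145;  mass: 90.03x + 128.13y = 1.00
Solving, x = 5.17 × 10^-3 mol, y = 4.17 × 10^-3 mol
mass of H2C2O4 = 5.17 × 10^-3 × 90.03 = 0.466 g

0.466 g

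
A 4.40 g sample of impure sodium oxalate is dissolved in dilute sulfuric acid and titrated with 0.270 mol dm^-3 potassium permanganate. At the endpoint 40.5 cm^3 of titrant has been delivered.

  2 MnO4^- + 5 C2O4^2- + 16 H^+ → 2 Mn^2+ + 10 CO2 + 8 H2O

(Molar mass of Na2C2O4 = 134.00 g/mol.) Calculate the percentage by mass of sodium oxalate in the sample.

83.3 %

n(KMnO4) = 0.0405 L × 0.270 mol/L = 0.0109 mol
From the 5:2 ratio, n(Na2C2O4) = 5/2 × 0.0109 = 0.0273 mol
mass of Na2C2O4 = 0.0273 × 134.00 g/mol = 3.66 g
% Na2C2O4 = 3.66 / 4.40 × 100 = 83.3 %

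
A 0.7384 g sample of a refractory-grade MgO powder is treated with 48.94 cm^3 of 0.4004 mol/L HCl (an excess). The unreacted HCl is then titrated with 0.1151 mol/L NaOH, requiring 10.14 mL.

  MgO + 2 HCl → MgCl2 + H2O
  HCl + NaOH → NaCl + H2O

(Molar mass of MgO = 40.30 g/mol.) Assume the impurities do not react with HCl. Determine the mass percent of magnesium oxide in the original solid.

50.29 %

n(HCl) added = 0.04894 × 0.4004 = 0.01960 mol
n(NaOH) used in back-titration = 0.01014 × 0.1151 = 1.167 × 10^-3 mol
n(HCl) left over = 1.167 × 10^-3 mol (1:1 ratio)
n(HCl) consumed by analyte = 0.01960 − 1.167 × 10^-3 = 0.01843 mol
From the 1:2 ratio, n(MgO) = 1/2 × 0.01843 = 9.214 × 10^-3 mol
mass of MgO = 9.214 × 10^-3 × 40.30 = 0.3713 g
% MgO = 0.3713 / 0.7384 × 100 = 50.29 %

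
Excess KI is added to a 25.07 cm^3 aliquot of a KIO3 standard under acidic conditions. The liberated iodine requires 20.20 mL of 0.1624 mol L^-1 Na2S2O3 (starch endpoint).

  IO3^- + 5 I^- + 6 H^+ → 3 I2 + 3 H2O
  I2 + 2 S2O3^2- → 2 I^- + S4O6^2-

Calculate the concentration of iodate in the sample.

0.02181 mol/L

n(S2O3^2-) = 0.02020 × 0.1624 = 3.280 × 10^-3 mol
n(I2) = n(S2O3^2-)/2 = 1.640 × 10^-3 mol
From the 1:3 ratio, n(IO3^-) in the aliquot = 1/3 × 1.640 × 10^-3 = 5.467 × 10^-4 mol
[IO3^-] = 5.467 × 10^-4 / 0.02507 = 0.02181 mol/L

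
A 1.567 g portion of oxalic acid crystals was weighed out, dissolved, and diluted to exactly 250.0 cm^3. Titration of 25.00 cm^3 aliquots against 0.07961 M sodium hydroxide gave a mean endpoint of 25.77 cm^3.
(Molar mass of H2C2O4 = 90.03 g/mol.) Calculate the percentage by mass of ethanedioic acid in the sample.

H2C2O4 + 2 NaOH → Na2C2O4 + 2 H2O
n(NaOH) per titration = 0.02577 × 0.07961 = 2.052 × 10^-3 mol
From the 1:2 ratio, n(H2C2O4) in each aliquot = 1/2 × 2.052 × 10^-3 = 1.026 × 10^-3 mol
n(H2C2O4) in the whole flask = 1.026 × 10^-3 × 250.0/25.00 = 0.01026 mol
mass of H2C2O4 = 0.01026 × 90.03 = 0.9235 g
% H2C2O4 = 0.9235 / 1.567 × 100 = 58.93 %

58.93 %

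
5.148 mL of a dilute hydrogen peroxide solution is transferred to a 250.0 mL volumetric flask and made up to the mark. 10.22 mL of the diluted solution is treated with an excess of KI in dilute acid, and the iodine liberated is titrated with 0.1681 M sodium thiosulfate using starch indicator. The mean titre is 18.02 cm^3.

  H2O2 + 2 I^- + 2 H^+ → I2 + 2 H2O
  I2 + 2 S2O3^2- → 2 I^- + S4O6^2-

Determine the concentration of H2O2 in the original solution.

n(S2O3^2-) = 0.01802 × 0.1681 = 3.029 × 10^-3 mol
n(I2) = n(S2O3^2-)/2 = 1.515 × 10^-3 mol
n(H2O2) in the aliquot = 1.515 × 10^-3 mol (1:1 ratio)
[H2O2]_dilute = 1.515 × 10^-3 / 0.01022 = 0.1482 mol/L
[H2O2]_original = 0.1482 × 250.0/5.148 = 7.197 mol/L

7.197 M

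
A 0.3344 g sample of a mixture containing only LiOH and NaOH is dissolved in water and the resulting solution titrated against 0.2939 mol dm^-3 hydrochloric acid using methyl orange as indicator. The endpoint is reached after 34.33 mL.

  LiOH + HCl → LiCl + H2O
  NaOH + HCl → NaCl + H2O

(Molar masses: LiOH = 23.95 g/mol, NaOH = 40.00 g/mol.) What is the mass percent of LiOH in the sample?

n(HCl) = 0.03433 × 0.2939 = 0.01009 mol
Let x = n(LiOH), y = n(NaOH).
Titrant: 1x + 1y = 0.01009;  mass: 23.95x + 40.00y = 0.3344
Solving, x = 4.310 × 10^-3 mol, y = 5.779 × 10^-3 mol
mass of LiOH = 4.310 × 10^-3 × 23.95 = 0.1032 g
% LiOH = 0.1032 / 0.3344 × 100 = 30.87 %

30.87 %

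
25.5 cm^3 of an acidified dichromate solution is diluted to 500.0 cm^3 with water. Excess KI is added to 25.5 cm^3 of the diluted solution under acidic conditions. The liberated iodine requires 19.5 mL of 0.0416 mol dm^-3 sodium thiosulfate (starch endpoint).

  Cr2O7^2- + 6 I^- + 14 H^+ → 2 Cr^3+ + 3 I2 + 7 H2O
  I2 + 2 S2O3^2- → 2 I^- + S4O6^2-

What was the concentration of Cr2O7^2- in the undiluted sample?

n(S2O3^2-) = 0.0195 × 0.0416 = 8.11 × 10^-4 mol
n(I2) = n(S2O3^2-)/2 = 4.06 × 10^-4 mol
From the 1:3 ratio, n(Cr2O7^2-) in the aliquot = 1/3 × 4.06 × 10^-4 = 1.35 × 10^-4 mol
[Cr2O7^2-]_dilute = 1.35 × 10^-4 / 0.0255 = 0.00530 mol/L
[Cr2O7^2-]_original = 0.00530 × 500.0/25.5 = 0.104 mol/L

0.104 mol/L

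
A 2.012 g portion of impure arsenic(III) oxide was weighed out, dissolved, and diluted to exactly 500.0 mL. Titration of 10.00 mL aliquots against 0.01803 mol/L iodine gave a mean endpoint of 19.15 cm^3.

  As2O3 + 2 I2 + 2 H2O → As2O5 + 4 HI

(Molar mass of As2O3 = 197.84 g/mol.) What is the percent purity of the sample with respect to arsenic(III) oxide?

n(I2) per titration = 0.01915 × 0.01803 = 3.453 × 10^-4 mol
From the 1:2 ratio, n(As2O3) in each aliquot = 1/2 × 3.453 × 10^-4 = 1.726 × 10^-4 mol
n(As2O3) in the whole flask = 1.726 × 10^-4 × 500.0/10.00 = 8.632 × 10^-3 mol
mass of As2O3 = 8.632 × 10^-3 × 197.84 = 1.708 g
% As2O3 = 1.708 / 2.012 × 100 = 84.88 %

84.88 %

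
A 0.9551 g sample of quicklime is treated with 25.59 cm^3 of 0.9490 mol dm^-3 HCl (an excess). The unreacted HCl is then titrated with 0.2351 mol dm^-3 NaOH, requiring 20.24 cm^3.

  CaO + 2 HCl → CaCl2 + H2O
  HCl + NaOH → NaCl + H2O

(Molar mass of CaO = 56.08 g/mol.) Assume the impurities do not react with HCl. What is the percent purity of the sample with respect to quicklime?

n(HCl) added = 0.02559 × 0.9490 = 0.02428 mol
n(NaOH) used in back-titration = 0.02024 × 0.2351 = 4.758 × 10^-3 mol
n(HCl) left over = 4.758 × 10^-3 mol (1:1 ratio)
n(HCl) consumed by analyte = 0.02428 − 4.758 × 10^-3 = 0.01953 mol
From the 1:2 ratio, n(CaO) = 1/2 × 0.01953 = 9.763 × 10^-3 mol
mass of CaO = 9.763 × 10^-3 × 56.08 = 0.5475 g
% CaO = 0.5475 / 0.9551 × 100 = 57.33 %

57.33 %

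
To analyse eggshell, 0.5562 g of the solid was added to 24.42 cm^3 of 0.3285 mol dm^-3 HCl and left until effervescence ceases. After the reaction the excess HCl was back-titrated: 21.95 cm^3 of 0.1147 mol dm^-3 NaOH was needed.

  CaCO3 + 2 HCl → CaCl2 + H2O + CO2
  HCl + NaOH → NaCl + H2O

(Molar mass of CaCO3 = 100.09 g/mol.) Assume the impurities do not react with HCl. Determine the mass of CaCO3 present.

0.2755 g

n(HCl) added = 0.02442 × 0.3285 = 8.022 × 10^-3 mol
n(NaOH) used in back-titration = 0.02195 × 0.1147 = 2.518 × 10^-3 mol
n(HCl) left over = 2.518 × 10^-3 mol (1:1 ratio)
n(HCl) consumed by analyte = 8.022 × 10^-3 − 2.518 × 10^-3 = 5.504 × 10^-3 mol
From the 1:2 ratio, n(CaCO3) = 1/2 × 5.504 × 10^-3 = 2.752 × 10^-3 mol
mass of CaCO3 = 2.752 × 10^-3 × 100.09 = 0.2755 g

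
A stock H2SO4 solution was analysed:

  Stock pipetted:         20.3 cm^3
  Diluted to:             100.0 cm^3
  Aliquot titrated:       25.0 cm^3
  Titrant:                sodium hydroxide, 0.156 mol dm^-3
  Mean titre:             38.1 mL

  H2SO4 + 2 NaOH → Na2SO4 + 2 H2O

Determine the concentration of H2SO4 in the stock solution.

n(NaOH) = 0.0381 × 0.156 = 5.94 × 10^-3 mol
From the 1:2 ratio, n(H2SO4) in the aliquot = 1/2 × 5.94 × 10^-3 = 2.97 × 10^-3 mol
[H2SO4]_dilute = 2.97 × 10^-3 / 0.0250 = 0.119 mol/L
Dilution factor = 100.0 / 20.3 = 4.926
[H2SO4]_stock = 0.119 × 4.926 = 0.586 mol/L

0.586 mol/L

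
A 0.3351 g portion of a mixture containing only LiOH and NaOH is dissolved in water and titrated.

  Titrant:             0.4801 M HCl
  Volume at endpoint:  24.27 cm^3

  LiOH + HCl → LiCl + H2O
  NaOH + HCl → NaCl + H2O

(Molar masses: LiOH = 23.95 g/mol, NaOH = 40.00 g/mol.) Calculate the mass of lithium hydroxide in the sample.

n(HCl) = 0.02427 × 0.4801 = 0.01165 mol
Let x = n(LiOH), y = n(NaOH).
Titrant: 1x + 1y = 0.01165;  mass: 23.95x + 40.00y = 0.3351
Solving, x = 8.161 × 10^-3 mol, y = 3.491 × 10^-3 mol
mass of LiOH = 8.161 × 10^-3 × 23.95 = 0.1955 g

0.1955 g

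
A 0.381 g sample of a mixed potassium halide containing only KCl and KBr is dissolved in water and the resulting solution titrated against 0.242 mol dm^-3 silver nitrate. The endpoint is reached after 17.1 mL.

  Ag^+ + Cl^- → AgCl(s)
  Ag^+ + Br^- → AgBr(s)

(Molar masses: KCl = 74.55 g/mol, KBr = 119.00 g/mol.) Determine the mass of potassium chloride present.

0.187 g

n(AgNO3) = 0.0171 × 0.242 = 4.14 × 10^-3 mol
Let x = n(KCl), y = n(KBr).
Titrant: 1x + 1y = 4.14 × 10^-3;  mass: 74.55x + 119.00y = 0.381
Solving, x = 2.51 × 10^-3 mol, y = 1.63 × 10^-3 mol
mass of KCl = 2.51 × 10^-3 × 74.55 = 0.187 g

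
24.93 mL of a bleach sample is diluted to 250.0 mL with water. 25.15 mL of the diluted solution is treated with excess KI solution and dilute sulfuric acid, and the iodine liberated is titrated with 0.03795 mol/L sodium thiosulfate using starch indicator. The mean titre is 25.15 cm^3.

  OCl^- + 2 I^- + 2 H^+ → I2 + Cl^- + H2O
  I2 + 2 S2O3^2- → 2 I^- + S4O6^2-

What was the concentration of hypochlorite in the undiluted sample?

n(S2O3^2-) = 0.02515 × 0.03795 = 9.544 × 10^-4 mol
n(I2) = n(S2O3^2-)/2 = 4.772 × 10^-4 mol
n(OCl^-) in the aliquot = 4.772 × 10^-4 mol (1:1 ratio)
[OCl^-]_dilute = 4.772 × 10^-4 / 0.02515 = 0.01897 mol/L
[OCl^-]_original = 0.01897 × 250.0/24.93 = 0.1903 mol/L

0.1903 mol/L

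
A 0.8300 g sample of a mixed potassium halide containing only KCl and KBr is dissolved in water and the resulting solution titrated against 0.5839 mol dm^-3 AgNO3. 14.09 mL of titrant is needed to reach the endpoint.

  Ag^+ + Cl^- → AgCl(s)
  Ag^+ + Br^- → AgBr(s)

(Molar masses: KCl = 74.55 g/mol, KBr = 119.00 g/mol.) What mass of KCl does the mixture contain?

n(AgNO3) = 0.01409 × 0.5839 = 8.227 × 10^-3 mol
Let x = n(KCl), y = n(KBr).
Titrant: 1x + 1y = 8.227 × 10^-3;  mass: 74.55x + 119.00y = 0.8300
Solving, x = 3.353 × 10^-3 mol, y = 4.874 × 10^-3 mol
mass of KCl = 3.353 × 10^-3 × 74.55 = 0.2499 g

0.2499 g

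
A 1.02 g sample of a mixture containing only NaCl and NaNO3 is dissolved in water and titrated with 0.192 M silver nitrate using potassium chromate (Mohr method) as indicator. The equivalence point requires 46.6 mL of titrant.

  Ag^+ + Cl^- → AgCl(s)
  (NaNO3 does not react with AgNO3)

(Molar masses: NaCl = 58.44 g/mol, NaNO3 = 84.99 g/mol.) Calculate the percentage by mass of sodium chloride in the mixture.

51.3 %

n(AgNO3) = 0.0466 × 0.192 = 8.95 × 10^-3 mol
Let x = n(NaCl), y = n(NaNO3).
Titrant: 1x = 8.95 × 10^-3;  mass: 58.44x + 84.99y = 1.02
Solving, x = 8.95 × 10^-3 mol, y = 5.85 × 10^-3 mol
mass of NaCl = 8.95 × 10^-3 × 58.44 = 0.523 g
% NaCl = 0.523 / 1.02 × 100 = 51.3 %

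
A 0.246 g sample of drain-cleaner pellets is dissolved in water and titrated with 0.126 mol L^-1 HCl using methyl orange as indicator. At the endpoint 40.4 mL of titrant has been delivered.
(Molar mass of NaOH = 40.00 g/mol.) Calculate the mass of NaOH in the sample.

NaOH + HCl → NaCl + H2O
n(HCl) = 0.0404 L × 0.126 mol/L = 5.09 × 10^-3 mol
n(NaOH) = 5.09 × 10^-3 mol (1:1 ratio)
mass of NaOH = 5.09 × 10^-3 × 40.00 g/mol = 0.204 g

0.204 g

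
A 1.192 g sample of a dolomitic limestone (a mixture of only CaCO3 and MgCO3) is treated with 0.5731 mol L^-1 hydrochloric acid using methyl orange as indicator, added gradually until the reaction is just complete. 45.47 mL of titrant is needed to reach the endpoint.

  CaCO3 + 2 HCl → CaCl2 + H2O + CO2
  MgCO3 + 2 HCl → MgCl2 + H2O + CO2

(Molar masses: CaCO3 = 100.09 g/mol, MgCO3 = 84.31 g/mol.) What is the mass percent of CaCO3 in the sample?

49.75 %

n(HCl) = 0.04547 × 0.5731 = 0.02606 mol
Let x = n(CaCO3), y = n(MgCO3).
Titrant: 2x + 2y = 0.02606;  mass: 100.09x + 84.31y = 1.192
Solving, x = 5.925 × 10^-3 mol, y = 7.105 × 10^-3 mol
mass of CaCO3 = 5.925 × 10^-3 × 100.09 = 0.5930 g
% CaCO3 = 0.5930 / 1.192 × 100 = 49.75 %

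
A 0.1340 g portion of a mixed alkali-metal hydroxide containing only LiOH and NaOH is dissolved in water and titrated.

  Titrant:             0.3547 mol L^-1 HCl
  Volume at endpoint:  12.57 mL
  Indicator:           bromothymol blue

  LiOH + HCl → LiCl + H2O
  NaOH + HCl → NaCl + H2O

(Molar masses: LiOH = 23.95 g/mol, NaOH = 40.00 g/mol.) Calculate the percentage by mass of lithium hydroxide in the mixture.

n(HCl) = 0.01257 × 0.3547 = 4.459 × 10^-3 mol
Let x = n(LiOH), y = n(NaOH).
Titrant: 1x + 1y = 4.459 × 10^-3;  mass: 23.95x + 40.00y = 0.1340
Solving, x = 2.763 × 10^-3 mol, y = 1.696 × 10^-3 mol
mass of LiOH = 2.763 × 10^-3 × 23.95 = 0.06617 g
% LiOH = 0.06617 / 0.1340 × 100 = 49.38 %

49.38 %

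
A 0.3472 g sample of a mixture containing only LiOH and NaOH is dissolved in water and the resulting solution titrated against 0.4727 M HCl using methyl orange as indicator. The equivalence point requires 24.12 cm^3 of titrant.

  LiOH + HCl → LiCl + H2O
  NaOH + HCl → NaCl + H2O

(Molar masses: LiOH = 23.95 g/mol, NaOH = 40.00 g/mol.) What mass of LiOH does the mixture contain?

n(HCl) = 0.02412 × 0.4727 = 0.01140 mol
Let x = n(LiOH), y = n(NaOH).
Titrant: 1x + 1y = 0.01140;  mass: 23.95x + 40.00y = 0.3472
Solving, x = 6.783 × 10^-3 mol, y = 4.619 × 10^-3 mol
mass of LiOH = 6.783 × 10^-3 × 23.95 = 0.1624 g

0.1624 g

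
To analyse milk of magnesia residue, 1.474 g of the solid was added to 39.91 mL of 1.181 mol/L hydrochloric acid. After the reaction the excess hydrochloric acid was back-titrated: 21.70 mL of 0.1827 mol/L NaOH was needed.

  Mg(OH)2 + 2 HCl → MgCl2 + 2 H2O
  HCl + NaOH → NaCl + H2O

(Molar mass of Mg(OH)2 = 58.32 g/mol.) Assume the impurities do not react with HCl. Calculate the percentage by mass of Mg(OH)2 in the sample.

85.40 %

n(HCl) added = 0.03991 × 1.181 = 0.04713 mol
n(NaOH) used in back-titration = 0.02170 × 0.1827 = 3.965 × 10^-3 mol
n(HCl) left over = 3.965 × 10^-3 mol (1:1 ratio)
n(HCl) consumed by analyte = 0.04713 − 3.965 × 10^-3 = 0.04317 mol
From the 1:2 ratio, n(Mg(OH)2) = 1/2 × 0.04317 = 0.02158 mol
mass of Mg(OH)2 = 0.02158 × 58.32 = 1.259 g
% Mg(OH)2 = 1.259 / 1.474 × 100 = 85.40 %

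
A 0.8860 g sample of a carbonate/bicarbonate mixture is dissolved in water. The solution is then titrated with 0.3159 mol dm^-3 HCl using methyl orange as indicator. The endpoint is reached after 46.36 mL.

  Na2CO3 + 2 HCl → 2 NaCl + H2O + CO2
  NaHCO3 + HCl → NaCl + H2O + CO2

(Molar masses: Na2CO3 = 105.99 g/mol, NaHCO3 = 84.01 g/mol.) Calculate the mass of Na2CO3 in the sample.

n(HCl) = 0.04636 × 0.3159 = 0.01465 mol
Let x = n(Na2CO3), y = n(NaHCO3).
Titrant: 2x + 1y = 0.01465;  mass: 105.99x + 84.01y = 0.8860
Solving, x = 5.551 × 10^-3 mol, y = 3.543 × 10^-3 mol
mass of Na2CO3 = 5.551 × 10^-3 × 105.99 = 0.5884 g

0.5884 g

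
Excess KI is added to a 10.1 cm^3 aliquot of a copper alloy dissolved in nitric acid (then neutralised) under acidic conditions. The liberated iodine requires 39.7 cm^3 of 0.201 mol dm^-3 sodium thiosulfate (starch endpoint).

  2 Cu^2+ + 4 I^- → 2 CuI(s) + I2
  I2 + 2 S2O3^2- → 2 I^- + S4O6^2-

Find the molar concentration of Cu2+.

n(S2O3^2-) = 0.0397 × 0.201 = 7.98 × 10^-3 mol
n(I2) = n(S2O3^2-)/2 = 3.99 × 10^-3 mol
From the 2:1 ratio, n(Cu2+) in the aliquot = 2/1 × 3.99 × 10^-3 = 7.98 × 10^-3 mol
[Cu2+] = 7.98 × 10^-3 / 0.0101 = 0.790 mol/L

0.790 mol/L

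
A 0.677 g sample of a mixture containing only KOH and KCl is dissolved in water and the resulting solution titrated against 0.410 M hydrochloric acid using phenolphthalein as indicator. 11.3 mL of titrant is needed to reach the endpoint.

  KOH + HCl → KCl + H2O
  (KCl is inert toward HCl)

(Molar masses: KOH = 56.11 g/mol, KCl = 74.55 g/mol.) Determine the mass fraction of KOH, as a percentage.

38.4 %

n(HCl) = 0.0113 × 0.410 = 4.63 × 10^-3 mol
Let x = n(KOH), y = n(KCl).
Titrant: 1x = 4.63 × 10^-3;  mass: 56.11x + 74.55y = 0.677
Solving, x = 4.63 × 10^-3 mol, y = 5.59 × 10^-3 mol
mass of KOH = 4.63 × 10^-3 × 56.11 = 0.260 g
% KOH = 0.260 / 0.677 × 100 = 38.4 %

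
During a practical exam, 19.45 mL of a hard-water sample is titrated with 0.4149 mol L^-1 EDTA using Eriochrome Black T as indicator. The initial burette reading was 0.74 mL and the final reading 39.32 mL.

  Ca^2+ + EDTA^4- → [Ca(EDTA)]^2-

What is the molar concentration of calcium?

n(EDTA) = 0.03858 L × 0.4149 mol/L = 0.01601 mol
n(Ca2+) = 0.01601 mol (1:1 mole ratio)
[Ca2+] = 0.01601 mol / 0.01945 L = 0.8230 mol/L

0.8230 mol/L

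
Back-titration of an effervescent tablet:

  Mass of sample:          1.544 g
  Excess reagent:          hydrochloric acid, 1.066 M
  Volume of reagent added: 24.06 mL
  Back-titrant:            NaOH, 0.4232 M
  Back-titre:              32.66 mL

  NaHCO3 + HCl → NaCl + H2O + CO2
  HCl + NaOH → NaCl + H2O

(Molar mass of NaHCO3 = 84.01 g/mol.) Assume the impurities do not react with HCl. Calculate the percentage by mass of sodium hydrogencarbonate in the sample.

n(HCl) added = 0.02406 × 1.066 = 0.02565 mol
n(NaOH) used in back-titration = 0.03266 × 0.4232 = 0.01382 mol
n(HCl) left over = 0.01382 mol (1:1 ratio)
n(HCl) consumed by analyte = 0.02565 − 0.01382 = 0.01183 mol
n(NaHCO3) = 0.01183 mol (1:1 ratio)
mass of NaHCO3 = 0.01183 × 84.01 = 0.9935 g
% NaHCO3 = 0.9935 / 1.544 × 100 = 64.35 %

64.35 %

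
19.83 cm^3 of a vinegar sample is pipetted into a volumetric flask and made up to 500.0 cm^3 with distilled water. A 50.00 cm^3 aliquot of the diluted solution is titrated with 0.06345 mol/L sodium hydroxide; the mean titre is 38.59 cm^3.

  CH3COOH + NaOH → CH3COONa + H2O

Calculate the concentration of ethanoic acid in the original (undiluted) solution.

n(NaOH) = 0.03859 × 0.06345 = 2.449 × 10^-3 mol
n(CH3COOH) in the aliquot = 2.449 × 10^-3 mol (1:1 ratio)
[CH3COOH]_dilute = 2.449 × 10^-3 / 0.05000 = 0.04897 mol/L
Dilution factor = 500.0 / 19.83 = 25.21
[CH3COOH]_stock = 0.04897 × 25.21 = 1.235 mol/L

1.235 mol/L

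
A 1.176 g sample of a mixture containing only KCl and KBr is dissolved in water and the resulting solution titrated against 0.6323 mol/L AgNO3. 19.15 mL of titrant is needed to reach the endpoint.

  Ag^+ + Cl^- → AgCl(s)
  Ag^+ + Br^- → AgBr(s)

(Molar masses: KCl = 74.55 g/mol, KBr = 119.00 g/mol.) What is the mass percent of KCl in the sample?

37.78 %

n(AgNO3) = 0.01915 × 0.6323 = 0.01211 mol
Let x = n(KCl), y = n(KBr).
Titrant: 1x + 1y = 0.01211;  mass: 74.55x + 119.00y = 1.176
Solving, x = 5.960 × 10^-3 mol, y = 6.149 × 10^-3 mol
mass of KCl = 5.960 × 10^-3 × 74.55 = 0.4443 g
% KCl = 0.4443 / 1.176 × 100 = 37.78 %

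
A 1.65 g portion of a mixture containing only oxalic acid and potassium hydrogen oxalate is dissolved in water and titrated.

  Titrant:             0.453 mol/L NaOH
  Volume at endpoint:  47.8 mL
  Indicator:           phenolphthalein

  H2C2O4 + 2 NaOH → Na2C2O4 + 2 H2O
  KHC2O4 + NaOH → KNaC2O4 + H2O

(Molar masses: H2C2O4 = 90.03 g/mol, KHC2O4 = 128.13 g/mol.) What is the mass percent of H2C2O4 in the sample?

n(NaOH) = 0.0478 × 0.453 = 0.0217 mol
Let x = n(H2C2O4), y = n(KHC2O4).
Titrant: 2x + 1y = 0.0217;  mass: 90.03x + 128.13y = 1.65
Solving, x = 6.76 × 10^-3 mol, y = 8.12 × 10^-3 mol
mass of H2C2O4 = 6.76 × 10^-3 × 90.03 = 0.609 g
% H2C2O4 = 0.609 / 1.65 × 100 = 36.9 %

36.9 %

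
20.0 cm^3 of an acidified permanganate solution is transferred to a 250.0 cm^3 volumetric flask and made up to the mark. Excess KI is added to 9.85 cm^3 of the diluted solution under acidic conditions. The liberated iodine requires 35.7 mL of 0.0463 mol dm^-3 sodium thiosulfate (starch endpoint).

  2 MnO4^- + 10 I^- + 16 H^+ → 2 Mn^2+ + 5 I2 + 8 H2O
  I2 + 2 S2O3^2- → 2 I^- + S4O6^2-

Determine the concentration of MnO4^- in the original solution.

n(S2O3^2-) = 0.0357 × 0.0463 = 1.65 × 10^-3 mol
n(I2) = n(S2O3^2-)/2 = 8.26 × 10^-4 mol
From the 2:5 ratio, n(MnO4^-) in the aliquot = 2/5 × 8.26 × 10^-4 = 3.31 × 10^-4 mol
[MnO4^-]_dilute = 3.31 × 10^-4 / 0.00985 = 0.0336 mol/L
[MnO4^-]_original = 0.0336 × 250.0/20.0 = 0.420 mol/L

0.420 mol/L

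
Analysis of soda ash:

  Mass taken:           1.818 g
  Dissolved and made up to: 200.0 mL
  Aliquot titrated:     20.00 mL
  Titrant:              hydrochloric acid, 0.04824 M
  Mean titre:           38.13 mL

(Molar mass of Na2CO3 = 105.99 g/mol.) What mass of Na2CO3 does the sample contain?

0.9748 g

Na2CO3 + 2 HCl → 2 NaCl + H2O + CO2
n(HCl) per titration = 0.03813 × 0.04824 = 1.839 × 10^-3 mol
From the 1:2 ratio, n(Na2CO3) in each aliquot = 1/2 × 1.839 × 10^-3 = 9.197 × 10^-4 mol
n(Na2CO3) in the whole flask = 9.197 × 10^-4 × 200.0/20.00 = 9.197 × 10^-3 mol
mass of Na2CO3 = 9.197 × 10^-3 × 105.99 = 0.9748 g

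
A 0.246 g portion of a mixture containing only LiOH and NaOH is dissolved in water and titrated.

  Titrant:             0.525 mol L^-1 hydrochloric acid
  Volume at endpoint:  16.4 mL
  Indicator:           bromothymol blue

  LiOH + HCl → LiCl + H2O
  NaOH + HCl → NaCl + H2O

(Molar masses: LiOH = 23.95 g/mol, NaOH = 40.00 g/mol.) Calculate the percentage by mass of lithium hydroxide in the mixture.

59.7 %

n(HCl) = 0.0164 × 0.525 = 8.61 × 10^-3 mol
Let x = n(LiOH), y = n(NaOH).
Titrant: 1x + 1y = 8.61 × 10^-3;  mass: 23.95x + 40.00y = 0.246
Solving, x = 6.13 × 10^-3 mol, y = 2.48 × 10^-3 mol
mass of LiOH = 6.13 × 10^-3 × 23.95 = 0.147 g
% LiOH = 0.147 / 0.246 × 100 = 59.7 %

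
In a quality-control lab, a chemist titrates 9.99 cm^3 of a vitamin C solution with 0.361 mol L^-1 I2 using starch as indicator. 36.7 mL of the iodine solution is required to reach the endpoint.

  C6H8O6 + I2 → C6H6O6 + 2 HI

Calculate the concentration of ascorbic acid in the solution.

1.33 mol/L

n(I2) = 0.0367 L × 0.361 mol/L = 0.0132 mol
n(C6H8O6) = 0.0132 mol (1:1 mole ratio)
[C6H8O6] = 0.0132 mol / 0.00999 L = 1.33 mol/L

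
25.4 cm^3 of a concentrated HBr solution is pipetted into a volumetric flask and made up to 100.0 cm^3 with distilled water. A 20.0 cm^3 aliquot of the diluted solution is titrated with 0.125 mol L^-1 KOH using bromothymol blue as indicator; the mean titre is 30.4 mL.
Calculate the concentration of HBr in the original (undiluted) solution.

HBr + KOH → KBr + H2O
n(KOH) = 0.0304 × 0.125 = 3.80 × 10^-3 mol
n(HBr) in the aliquot = 3.80 × 10^-3 mol (1:1 ratio)
[HBr]_dilute = 3.80 × 10^-3 / 0.0200 = 0.190 mol/L
Dilution factor = 100.0 / 25.4 = 3.937
[HBr]_stock = 0.190 × 3.937 = 0.748 mol/L

0.748 mol/L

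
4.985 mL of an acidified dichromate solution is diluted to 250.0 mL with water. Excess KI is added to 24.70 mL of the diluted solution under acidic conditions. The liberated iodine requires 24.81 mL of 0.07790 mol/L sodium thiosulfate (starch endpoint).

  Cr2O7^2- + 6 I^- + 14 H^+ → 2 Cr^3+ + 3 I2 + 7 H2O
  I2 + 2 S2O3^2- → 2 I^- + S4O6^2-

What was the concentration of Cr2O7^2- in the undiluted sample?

0.6540 mol/L

n(S2O3^2-) = 0.02481 × 0.07790 = 1.933 × 10^-3 mol
n(I2) = n(S2O3^2-)/2 = 9.663 × 10^-4 mol
From the 1:3 ratio, n(Cr2O7^2-) in the aliquot = 1/3 × 9.663 × 10^-4 = 3.221 × 10^-4 mol
[Cr2O7^2-]_dilute = 3.221 × 10^-4 / 0.02470 = 0.01304 mol/L
[Cr2O7^2-]_original = 0.01304 × 250.0/4.985 = 0.6540 mol/L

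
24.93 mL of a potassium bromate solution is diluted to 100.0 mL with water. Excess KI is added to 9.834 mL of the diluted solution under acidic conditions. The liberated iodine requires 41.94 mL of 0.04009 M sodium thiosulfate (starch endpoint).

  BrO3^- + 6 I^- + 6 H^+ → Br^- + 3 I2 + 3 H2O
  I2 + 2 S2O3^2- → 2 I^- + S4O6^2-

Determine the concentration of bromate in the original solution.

0.1143 M

n(S2O3^2-) = 0.04194 × 0.04009 = 1.681 × 10^-3 mol
n(I2) = n(S2O3^2-)/2 = 8.407 × 10^-4 mol
From the 1:3 ratio, n(BrO3^-) in the aliquot = 1/3 × 8.407 × 10^-4 = 2.802 × 10^-4 mol
[BrO3^-]_dilute = 2.802 × 10^-4 / 0.009834 = 0.02850 mol/L
[BrO3^-]_original = 0.02850 × 100.0/24.93 = 0.1143 mol/L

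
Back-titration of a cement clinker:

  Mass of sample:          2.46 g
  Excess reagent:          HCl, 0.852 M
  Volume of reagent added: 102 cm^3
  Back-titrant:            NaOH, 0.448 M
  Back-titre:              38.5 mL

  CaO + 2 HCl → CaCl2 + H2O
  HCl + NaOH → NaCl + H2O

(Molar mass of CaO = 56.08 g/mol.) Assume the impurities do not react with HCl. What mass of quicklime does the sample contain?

n(HCl) added = 0.102 × 0.852 = 0.0869 mol
n(NaOH) used in back-titration = 0.0385 × 0.448 = 0.0172 mol
n(HCl) left over = 0.0172 mol (1:1 ratio)
n(HCl) consumed by analyte = 0.0869 − 0.0172 = 0.0697 mol
From the 1:2 ratio, n(CaO) = 1/2 × 0.0697 = 0.0348 mol
mass of CaO = 0.0348 × 56.08 = 1.95 g

1.95 g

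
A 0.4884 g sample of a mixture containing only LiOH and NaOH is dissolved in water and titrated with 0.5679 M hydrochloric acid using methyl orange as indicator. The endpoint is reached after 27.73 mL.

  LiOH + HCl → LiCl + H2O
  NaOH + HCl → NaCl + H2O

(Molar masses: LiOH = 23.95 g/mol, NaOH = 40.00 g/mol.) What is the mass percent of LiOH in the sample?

n(HCl) = 0.02773 × 0.5679 = 0.01575 mol
Let x = n(LiOH), y = n(NaOH).
Titrant: 1x + 1y = 0.01575;  mass: 23.95x + 40.00y = 0.4884
Solving, x = 8.817 × 10^-3 mol, y = 6.931 × 10^-3 mol
mass of LiOH = 8.817 × 10^-3 × 23.95 = 0.2112 g
% LiOH = 0.2112 / 0.4884 × 100 = 43.24 %

43.24 %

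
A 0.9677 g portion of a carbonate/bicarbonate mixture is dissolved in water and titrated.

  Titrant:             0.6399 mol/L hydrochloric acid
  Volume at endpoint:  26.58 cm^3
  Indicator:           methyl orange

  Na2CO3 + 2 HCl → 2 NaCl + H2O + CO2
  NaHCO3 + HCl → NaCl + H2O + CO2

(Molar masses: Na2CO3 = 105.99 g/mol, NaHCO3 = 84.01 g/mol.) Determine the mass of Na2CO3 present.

n(HCl) = 0.02658 × 0.6399 = 0.01701 mol
Let x = n(Na2CO3), y = n(NaHCO3).
Titrant: 2x + 1y = 0.01701;  mass: 105.99x + 84.01y = 0.9677
Solving, x = 7.435 × 10^-3 mol, y = 2.139 × 10^-3 mol
mass of Na2CO3 = 7.435 × 10^-3 × 105.99 = 0.7880 g

0.7880 g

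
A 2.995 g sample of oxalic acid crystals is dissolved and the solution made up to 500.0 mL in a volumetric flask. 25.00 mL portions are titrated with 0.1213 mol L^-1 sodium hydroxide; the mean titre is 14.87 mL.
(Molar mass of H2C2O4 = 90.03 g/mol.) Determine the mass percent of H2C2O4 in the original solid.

H2C2O4 + 2 NaOH → Na2C2O4 + 2 H2O
n(NaOH) per titration = 0.01487 × 0.1213 = 1.804 × 10^-3 mol
From the 1:2 ratio, n(H2C2O4) in each aliquot = 1/2 × 1.804 × 10^-3 = 9.019 × 10^-4 mol
n(H2C2O4) in the whole flask = 9.019 × 10^-4 × 500.0/25.00 = 0.01804 mol
mass of H2C2O4 = 0.01804 × 90.03 = 1.624 g
% H2C2O4 = 1.624 / 2.995 × 100 = 54.22 %

54.22 %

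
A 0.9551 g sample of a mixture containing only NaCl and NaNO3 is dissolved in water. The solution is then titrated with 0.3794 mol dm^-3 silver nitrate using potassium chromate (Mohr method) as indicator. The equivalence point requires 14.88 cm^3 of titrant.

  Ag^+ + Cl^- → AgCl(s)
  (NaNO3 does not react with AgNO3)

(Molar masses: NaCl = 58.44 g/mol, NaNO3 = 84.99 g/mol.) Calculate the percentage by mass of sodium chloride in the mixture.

34.54 %

n(AgNO3) = 0.01488 × 0.3794 = 5.645 × 10^-3 mol
Let x = n(NaCl), y = n(NaNO3).
Titrant: 1x = 5.645 × 10^-3;  mass: 58.44x + 84.99y = 0.9551
Solving, x = 5.645 × 10^-3 mol, y = 7.356 × 10^-3 mol
mass of NaCl = 5.645 × 10^-3 × 58.44 = 0.3299 g
% NaCl = 0.3299 / 0.9551 × 100 = 34.54 %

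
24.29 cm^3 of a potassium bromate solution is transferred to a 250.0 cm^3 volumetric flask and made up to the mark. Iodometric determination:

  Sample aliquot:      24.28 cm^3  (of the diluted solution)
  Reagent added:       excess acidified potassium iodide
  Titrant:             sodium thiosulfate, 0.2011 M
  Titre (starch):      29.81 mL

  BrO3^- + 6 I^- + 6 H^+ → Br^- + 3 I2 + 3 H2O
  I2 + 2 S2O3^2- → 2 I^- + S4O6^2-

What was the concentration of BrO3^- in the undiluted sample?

n(S2O3^2-) = 0.02981 × 0.2011 = 5.995 × 10^-3 mol
n(I2) = n(S2O3^2-)/2 = 2.997 × 10^-3 mol
From the 1:3 ratio, n(BrO3^-) in the aliquot = 1/3 × 2.997 × 10^-3 = 9.991 × 10^-4 mol
[BrO3^-]_dilute = 9.991 × 10^-4 / 0.02428 = 0.04115 mol/L
[BrO3^-]_original = 0.04115 × 250.0/24.29 = 0.4235 mol/L

0.4235 M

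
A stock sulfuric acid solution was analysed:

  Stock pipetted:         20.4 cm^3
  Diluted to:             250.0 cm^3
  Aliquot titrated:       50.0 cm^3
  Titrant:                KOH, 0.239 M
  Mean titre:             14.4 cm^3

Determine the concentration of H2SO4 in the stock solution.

H2SO4 + 2 KOH → K2SO4 + 2 H2O
n(KOH) = 0.0144 × 0.239 = 3.44 × 10^-3 mol
From the 1:2 ratio, n(H2SO4) in the aliquot = 1/2 × 3.44 × 10^-3 = 1.72 × 10^-3 mol
[H2SO4]_dilute = 1.72 × 10^-3 / 0.0500 = 0.0344 mol/L
Dilution factor = 250.0 / 20.4 = 12.25
[H2SO4]_stock = 0.0344 × 12.25 = 0.422 mol/L

0.422 M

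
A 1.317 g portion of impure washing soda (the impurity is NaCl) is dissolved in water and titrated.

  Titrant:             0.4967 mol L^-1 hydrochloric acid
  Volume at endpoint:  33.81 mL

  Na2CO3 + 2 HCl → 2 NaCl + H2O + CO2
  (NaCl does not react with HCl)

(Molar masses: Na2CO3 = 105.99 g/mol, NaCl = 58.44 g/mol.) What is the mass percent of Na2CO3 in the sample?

n(HCl) = 0.03381 × 0.4967 = 0.01679 mol
Let x = n(Na2CO3), y = n(NaCl).
Titrant: 2x = 0.01679;  mass: 105.99x + 58.44y = 1.317
Solving, x = 8.397 × 10^-3 mol, y = 7.307 × 10^-3 mol
mass of Na2CO3 = 8.397 × 10^-3 × 105.99 = 0.8900 g
% Na2CO3 = 0.8900 / 1.317 × 100 = 67.58 %

67.58 %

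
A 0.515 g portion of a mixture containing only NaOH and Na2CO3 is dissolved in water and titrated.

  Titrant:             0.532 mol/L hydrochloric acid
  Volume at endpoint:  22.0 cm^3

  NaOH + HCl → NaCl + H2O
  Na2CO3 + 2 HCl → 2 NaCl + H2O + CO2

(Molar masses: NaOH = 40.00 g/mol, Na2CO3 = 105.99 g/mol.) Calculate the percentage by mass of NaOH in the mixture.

n(HCl) = 0.0220 × 0.532 = 0.0117 mol
Let x = n(NaOH), y = n(Na2CO3).
Titrant: 1x + 2y = 0.0117;  mass: 40.00x + 105.99y = 0.515
Solving, x = 8.10 × 10^-3 mol, y = 1.80 × 10^-3 mol
mass of NaOH = 8.10 × 10^-3 × 40.00 = 0.324 g
% NaOH = 0.324 / 0.515 × 100 = 62.9 %

62.9 %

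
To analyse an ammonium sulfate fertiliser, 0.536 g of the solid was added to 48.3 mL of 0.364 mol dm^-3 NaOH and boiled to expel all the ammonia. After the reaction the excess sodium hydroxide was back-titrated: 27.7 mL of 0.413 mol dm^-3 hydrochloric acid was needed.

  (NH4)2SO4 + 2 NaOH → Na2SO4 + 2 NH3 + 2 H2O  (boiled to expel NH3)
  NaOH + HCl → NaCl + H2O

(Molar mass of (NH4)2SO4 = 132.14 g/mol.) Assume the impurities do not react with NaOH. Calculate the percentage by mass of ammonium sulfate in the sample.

n(NaOH) added = 0.0483 × 0.364 = 0.0176 mol
n(HCl) used in back-titration = 0.0277 × 0.413 = 0.0114 mol
n(NaOH) left over = 0.0114 mol (1:1 ratio)
n(NaOH) consumed by analyte = 0.0176 − 0.0114 = 6.14 × 10^-3 mol
From the 1:2 ratio, n((NH4)2SO4) = 1/2 × 6.14 × 10^-3 = 3.07 × 10^-3 mol
mass of (NH4)2SO4 = 3.07 × 10^-3 × 132.14 = 0.406 g
% (NH4)2SO4 = 0.406 / 0.536 × 100 = 75.7 %

75.7 %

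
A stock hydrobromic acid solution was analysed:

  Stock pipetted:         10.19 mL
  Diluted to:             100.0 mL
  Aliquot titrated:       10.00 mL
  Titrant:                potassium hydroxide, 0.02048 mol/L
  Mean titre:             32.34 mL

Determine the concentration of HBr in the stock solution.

0.6500 mol/L

HBr + KOH → KBr + H2O
n(KOH) = 0.03234 × 0.02048 = 6.623 × 10^-4 mol
n(HBr) in the aliquot = 6.623 × 10^-4 mol (1:1 ratio)
[HBr]_dilute = 6.623 × 10^-4 / 0.01000 = 0.06623 mol/L
Dilution factor = 100.0 / 10.19 = 9.814
[HBr]_stock = 0.06623 × 9.814 = 0.6500 mol/L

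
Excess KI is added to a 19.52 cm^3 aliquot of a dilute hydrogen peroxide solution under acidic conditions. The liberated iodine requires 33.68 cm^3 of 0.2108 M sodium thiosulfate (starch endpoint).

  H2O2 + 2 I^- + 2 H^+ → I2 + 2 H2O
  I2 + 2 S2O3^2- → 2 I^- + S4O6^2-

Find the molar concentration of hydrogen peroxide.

n(S2O3^2-) = 0.03368 × 0.2108 = 7.100 × 10^-3 mol
n(I2) = n(S2O3^2-)/2 = 3.550 × 10^-3 mol
n(H2O2) in the aliquot = 3.550 × 10^-3 mol (1:1 ratio)
[H2O2] = 3.550 × 10^-3 / 0.01952 = 0.1819 mol/L

0.1819 M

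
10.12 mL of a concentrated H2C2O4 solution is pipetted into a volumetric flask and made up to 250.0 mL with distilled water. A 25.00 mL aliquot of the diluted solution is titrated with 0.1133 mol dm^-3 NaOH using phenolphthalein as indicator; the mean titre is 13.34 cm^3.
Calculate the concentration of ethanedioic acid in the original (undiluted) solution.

H2C2O4 + 2 NaOH → Na2C2O4 + 2 H2O
n(NaOH) = 0.01334 × 0.1133 = 1.511 × 10^-3 mol
From the 1:2 ratio, n(H2C2O4) in the aliquot = 1/2 × 1.511 × 10^-3 = 7.557 × 10^-4 mol
[H2C2O4]_dilute = 7.557 × 10^-4 / 0.02500 = 0.03023 mol/L
Dilution factor = 250.0 / 10.12 = 24.70
[H2C2O4]_stock = 0.03023 × 24.70 = 0.7468 mol/L

0.7468 mol/L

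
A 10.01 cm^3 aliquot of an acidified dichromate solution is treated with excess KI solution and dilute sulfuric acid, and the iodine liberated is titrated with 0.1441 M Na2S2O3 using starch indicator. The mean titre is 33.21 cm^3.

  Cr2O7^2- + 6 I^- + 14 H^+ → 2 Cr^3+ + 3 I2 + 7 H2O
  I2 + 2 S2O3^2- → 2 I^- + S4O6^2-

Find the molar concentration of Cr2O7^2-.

n(S2O3^2-) = 0.03321 × 0.1441 = 4.786 × 10^-3 mol
n(I2) = n(S2O3^2-)/2 = 2.393 × 10^-3 mol
From the 1:3 ratio, n(Cr2O7^2-) in the aliquot = 1/3 × 2.393 × 10^-3 = 7.976 × 10^-4 mol
[Cr2O7^2-] = 7.976 × 10^-4 / 0.01001 = 0.07968 mol/L

0.07968 M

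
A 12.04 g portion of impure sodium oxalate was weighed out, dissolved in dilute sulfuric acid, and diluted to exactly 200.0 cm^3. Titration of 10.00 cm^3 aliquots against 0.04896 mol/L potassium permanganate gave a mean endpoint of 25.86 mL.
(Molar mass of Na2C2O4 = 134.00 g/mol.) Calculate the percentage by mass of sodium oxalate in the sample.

70.46 %

2 MnO4^- + 5 C2O4^2- + 16 H^+ → 2 Mn^2+ + 10 CO2 + 8 H2O
n(KMnO4) per titration = 0.02586 × 0.04896 = 1.266 × 10^-3 mol
From the 5:2 ratio, n(Na2C2O4) in each aliquot = 5/2 × 1.266 × 10^-3 = 3.165 × 10^-3 mol
n(Na2C2O4) in the whole flask = 3.165 × 10^-3 × 200.0/10.00 = 0.06331 mol
mass of Na2C2O4 = 0.06331 × 134.00 = 8.483 g
% Na2C2O4 = 8.483 / 12.04 × 100 = 70.46 %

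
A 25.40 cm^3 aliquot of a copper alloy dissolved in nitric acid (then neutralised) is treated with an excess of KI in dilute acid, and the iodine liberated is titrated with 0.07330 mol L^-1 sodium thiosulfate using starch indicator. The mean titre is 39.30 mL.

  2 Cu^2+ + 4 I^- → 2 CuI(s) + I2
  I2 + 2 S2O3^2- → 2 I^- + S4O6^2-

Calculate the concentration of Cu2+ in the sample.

0.1134 mol/L

n(S2O3^2-) = 0.03930 × 0.07330 = 2.881 × 10^-3 mol
n(I2) = n(S2O3^2-)/2 = 1.440 × 10^-3 mol
From the 2:1 ratio, n(Cu2+) in the aliquot = 2/1 × 1.440 × 10^-3 = 2.881 × 10^-3 mol
[Cu2+] = 2.881 × 10^-3 / 0.02540 = 0.1134 mol/L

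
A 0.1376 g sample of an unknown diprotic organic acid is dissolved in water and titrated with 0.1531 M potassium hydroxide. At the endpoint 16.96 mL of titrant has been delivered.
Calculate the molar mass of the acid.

n(KOH) = 0.01696 L × 0.1531 mol/L = 2.597 × 10^-3 mol
From the 1:2 ratio, n(H2A) = 1/2 × 2.597 × 10^-3 = 1.298 × 10^-3 mol
M = m / n = 0.1376 g / 1.298 × 10^-3 mol = 106.0 g/mol

106.0 g/mol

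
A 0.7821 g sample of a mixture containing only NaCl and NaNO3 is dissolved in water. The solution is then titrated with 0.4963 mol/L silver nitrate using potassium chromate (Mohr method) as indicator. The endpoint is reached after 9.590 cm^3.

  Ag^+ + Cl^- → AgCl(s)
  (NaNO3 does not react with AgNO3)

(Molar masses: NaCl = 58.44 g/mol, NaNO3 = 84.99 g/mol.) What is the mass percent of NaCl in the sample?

n(AgNO3) = 0.009590 × 0.4963 = 4.760 × 10^-3 mol
Let x = n(NaCl), y = n(NaNO3).
Titrant: 1x = 4.760 × 10^-3;  mass: 58.44x + 84.99y = 0.7821
Solving, x = 4.760 × 10^-3 mol, y = 5.930 × 10^-3 mol
mass of NaCl = 4.760 × 10^-3 × 58.44 = 0.2781 g
% NaCl = 0.2781 / 0.7821 × 100 = 35.56 %

35.56 %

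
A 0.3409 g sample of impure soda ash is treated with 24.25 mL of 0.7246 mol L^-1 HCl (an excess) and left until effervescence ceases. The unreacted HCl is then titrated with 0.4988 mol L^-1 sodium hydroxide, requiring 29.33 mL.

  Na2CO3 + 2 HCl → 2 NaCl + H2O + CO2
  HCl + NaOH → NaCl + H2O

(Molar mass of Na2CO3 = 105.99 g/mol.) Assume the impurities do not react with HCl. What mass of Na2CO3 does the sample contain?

0.1559 g

n(HCl) added = 0.02425 × 0.7246 = 0.01757 mol
n(NaOH) used in back-titration = 0.02933 × 0.4988 = 0.01463 mol
n(HCl) left over = 0.01463 mol (1:1 ratio)
n(HCl) consumed by analyte = 0.01757 − 0.01463 = 2.942 × 10^-3 mol
From the 1:2 ratio, n(Na2CO3) = 1/2 × 2.942 × 10^-3 = 1.471 × 10^-3 mol
mass of Na2CO3 = 1.471 × 10^-3 × 105.99 = 0.1559 g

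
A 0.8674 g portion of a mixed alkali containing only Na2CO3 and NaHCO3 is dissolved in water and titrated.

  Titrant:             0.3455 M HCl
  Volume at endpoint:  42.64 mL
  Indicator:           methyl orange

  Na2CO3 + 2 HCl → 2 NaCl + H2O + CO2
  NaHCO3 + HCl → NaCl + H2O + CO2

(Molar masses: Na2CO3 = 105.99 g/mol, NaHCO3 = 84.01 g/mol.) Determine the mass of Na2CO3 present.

0.6326 g

n(HCl) = 0.04264 × 0.3455 = 0.01473 mol
Let x = n(Na2CO3), y = n(NaHCO3).
Titrant: 2x + 1y = 0.01473;  mass: 105.99x + 84.01y = 0.8674
Solving, x = 5.969 × 10^-3 mol, y = 2.794 × 10^-3 mol
mass of Na2CO3 = 5.969 × 10^-3 × 105.99 = 0.6326 g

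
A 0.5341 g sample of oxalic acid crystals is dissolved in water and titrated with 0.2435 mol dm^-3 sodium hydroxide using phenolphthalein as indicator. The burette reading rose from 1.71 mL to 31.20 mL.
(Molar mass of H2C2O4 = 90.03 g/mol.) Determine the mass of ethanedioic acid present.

H2C2O4 + 2 NaOH → Na2C2O4 + 2 H2O
n(NaOH) = 0.02949 L × 0.2435 mol/L = 7.181 × 10^-3 mol
From the 1:2 ratio, n(H2C2O4) = 1/2 × 7.181 × 10^-3 = 3.590 × 10^-3 mol
mass of H2C2O4 = 3.590 × 10^-3 × 90.03 g/mol = 0.3232 g

0.3232 g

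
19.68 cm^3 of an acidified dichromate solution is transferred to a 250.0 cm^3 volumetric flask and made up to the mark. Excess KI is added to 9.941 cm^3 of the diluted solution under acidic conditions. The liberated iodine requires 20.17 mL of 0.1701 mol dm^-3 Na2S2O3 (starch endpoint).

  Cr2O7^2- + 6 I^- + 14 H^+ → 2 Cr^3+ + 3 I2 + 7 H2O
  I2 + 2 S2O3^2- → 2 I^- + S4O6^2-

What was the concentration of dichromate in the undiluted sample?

0.7307 mol/L

n(S2O3^2-) = 0.02017 × 0.1701 = 3.431 × 10^-3 mol
n(I2) = n(S2O3^2-)/2 = 1.715 × 10^-3 mol
From the 1:3 ratio, n(Cr2O7^2-) in the aliquot = 1/3 × 1.715 × 10^-3 = 5.718 × 10^-4 mol
[Cr2O7^2-]_dilute = 5.718 × 10^-4 / 0.009941 = 0.05752 mol/L
[Cr2O7^2-]_original = 0.05752 × 250.0/19.68 = 0.7307 mol/L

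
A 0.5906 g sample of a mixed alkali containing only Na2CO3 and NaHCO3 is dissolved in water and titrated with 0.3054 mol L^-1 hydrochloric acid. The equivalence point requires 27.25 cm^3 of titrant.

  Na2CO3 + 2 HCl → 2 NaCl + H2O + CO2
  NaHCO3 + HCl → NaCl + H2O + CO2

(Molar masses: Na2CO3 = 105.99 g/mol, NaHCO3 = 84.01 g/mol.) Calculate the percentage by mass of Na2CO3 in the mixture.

n(HCl) = 0.02725 × 0.3054 = 8.322 × 10^-3 mol
Let x = n(Na2CO3), y = n(NaHCO3).
Titrant: 2x + 1y = 8.322 × 10^-3;  mass: 105.99x + 84.01y = 0.5906
Solving, x = 1.750 × 10^-3 mol, y = 4.822 × 10^-3 mol
mass of Na2CO3 = 1.750 × 10^-3 × 105.99 = 0.1855 g
% Na2CO3 = 0.1855 / 0.5906 × 100 = 31.40 %

31.40 %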